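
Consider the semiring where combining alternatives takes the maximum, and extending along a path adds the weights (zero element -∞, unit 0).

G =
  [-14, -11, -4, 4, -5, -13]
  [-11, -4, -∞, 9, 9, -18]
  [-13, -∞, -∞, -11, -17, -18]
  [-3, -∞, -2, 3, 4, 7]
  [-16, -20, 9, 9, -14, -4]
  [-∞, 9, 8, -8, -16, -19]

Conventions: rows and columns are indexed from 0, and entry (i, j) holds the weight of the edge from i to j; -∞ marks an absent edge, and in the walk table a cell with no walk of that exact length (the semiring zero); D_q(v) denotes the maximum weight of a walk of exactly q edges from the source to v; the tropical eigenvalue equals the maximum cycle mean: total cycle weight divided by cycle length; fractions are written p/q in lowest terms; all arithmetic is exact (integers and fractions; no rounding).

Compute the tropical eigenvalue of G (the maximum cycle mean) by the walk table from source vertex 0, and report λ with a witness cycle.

q=0: [0, -∞, -∞, -∞, -∞, -∞]
q=1: [-14, -11, -4, 4, -5, -13]
q=2: [1, -4, 4, 7, 8, 11]
q=3: [4, 20, 19, 17, 11, 14]
q=4: [14, 23, 22, 29, 29, 24]
q=5: [26, 33, 38, 38, 33, 36]
q=6: [35, 45, 44, 42, 42, 45]
Optimal cycle mean attained by: cycle 1->4->3->5->1, total 9 + 9 + 7 + 9, length 4.
Answer: λ = 17/2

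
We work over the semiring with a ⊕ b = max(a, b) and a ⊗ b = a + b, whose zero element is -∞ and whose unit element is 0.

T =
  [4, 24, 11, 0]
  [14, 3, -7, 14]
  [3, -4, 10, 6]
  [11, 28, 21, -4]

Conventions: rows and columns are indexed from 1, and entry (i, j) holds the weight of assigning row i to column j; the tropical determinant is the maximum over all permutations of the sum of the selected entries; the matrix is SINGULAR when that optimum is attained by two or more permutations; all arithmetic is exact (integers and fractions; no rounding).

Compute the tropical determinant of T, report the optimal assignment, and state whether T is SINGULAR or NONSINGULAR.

σ = (1, 2, 3, 4): 4 + 3 + 10 + (-4) = 13
σ = (1, 2, 4, 3): 4 + 3 + 6 + 21 = 34
σ = (1, 3, 2, 4): 4 + (-7) + (-4) + (-4) = -11
σ = (1, 3, 4, 2): 4 + (-7) + 6 + 28 = 31
σ = (1, 4, 2, 3): 4 + 14 + (-4) + 21 = 35
σ = (1, 4, 3, 2): 4 + 14 + 10 + 28 = 56
σ = (2, 1, 3, 4): 24 + 14 + 10 + (-4) = 44
σ = (2, 1, 4, 3): 24 + 14 + 6 + 21 = 65
σ = (2, 3, 1, 4): 24 + (-7) + 3 + (-4) = 16
σ = (2, 3, 4, 1): 24 + (-7) + 6 + 11 = 34
σ = (2, 4, 1, 3): 24 + 14 + 3 + 21 = 62
σ = (2, 4, 3, 1): 24 + 14 + 10 + 11 = 59
σ = (3, 1, 2, 4): 11 + 14 + (-4) + (-4) = 17
σ = (3, 1, 4, 2): 11 + 14 + 6 + 28 = 59
σ = (3, 2, 1, 4): 11 + 3 + 3 + (-4) = 13
σ = (3, 2, 4, 1): 11 + 3 + 6 + 11 = 31
σ = (3, 4, 1, 2): 11 + 14 + 3 + 28 = 56
σ = (3, 4, 2, 1): 11 + 14 + (-4) + 11 = 32
σ = (4, 1, 2, 3): 0 + 14 + (-4) + 21 = 31
σ = (4, 1, 3, 2): 0 + 14 + 10 + 28 = 52
σ = (4, 2, 1, 3): 0 + 3 + 3 + 21 = 27
σ = (4, 2, 3, 1): 0 + 3 + 10 + 11 = 24
σ = (4, 3, 1, 2): 0 + (-7) + 3 + 28 = 24
σ = (4, 3, 2, 1): 0 + (-7) + (-4) + 11 = 0
Optimal value attained by: σ = (2, 1, 4, 3).
Answer: det⊕(T) = 65; verdict: NONSINGULAR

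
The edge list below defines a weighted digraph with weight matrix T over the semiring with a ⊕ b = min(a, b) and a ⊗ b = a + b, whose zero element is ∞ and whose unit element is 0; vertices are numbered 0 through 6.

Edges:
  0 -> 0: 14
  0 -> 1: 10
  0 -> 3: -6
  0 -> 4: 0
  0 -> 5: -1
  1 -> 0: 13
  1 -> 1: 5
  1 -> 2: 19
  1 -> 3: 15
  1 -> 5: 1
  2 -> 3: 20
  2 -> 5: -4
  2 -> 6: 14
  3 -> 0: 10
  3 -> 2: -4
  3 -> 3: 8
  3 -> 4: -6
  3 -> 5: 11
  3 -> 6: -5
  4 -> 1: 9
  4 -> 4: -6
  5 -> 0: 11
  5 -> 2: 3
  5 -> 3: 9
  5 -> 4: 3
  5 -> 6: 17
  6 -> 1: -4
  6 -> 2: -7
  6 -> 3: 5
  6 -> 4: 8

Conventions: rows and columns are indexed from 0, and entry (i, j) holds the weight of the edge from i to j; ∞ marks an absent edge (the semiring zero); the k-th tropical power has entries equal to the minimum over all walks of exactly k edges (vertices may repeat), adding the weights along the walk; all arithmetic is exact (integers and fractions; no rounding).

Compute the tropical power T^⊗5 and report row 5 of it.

T^⊗2:
  [4, 9, -10, 2, -12, 5, -11]
  [12, 10, 4, 7, 4, 6, 10]
  [7, 10, -1, 5, -1, 31, 13]
  [18, -9, -12, 0, -12, -8, 3]
  [22, 3, 28, 24, -12, 10, ∞]
  [19, 12, 5, 5, -3, -1, 4]
  [9, 1, 1, 11, -1, -11, 0]
T^⊗3:
  [12, -15, -18, -6, -18, -14, -3]
  [17, 6, 3, 6, -2, 0, 2]
  [15, 8, 1, 1, -7, -5, 0]
  [3, -4, -5, 1, -18, -16, -5]
  [16, -3, 13, 16, -18, 4, 19]
  [10, 0, -3, 8, -9, 1, 0]
  [0, -4, -8, -2, -8, -3, 6]
T^⊗4:
  [-3, -10, -11, -5, -24, -22, -11]
  [11, -2, -5, 7, -8, -1, 1]
  [6, -4, -7, 4, -13, -3, -4]
  [-5, -9, -13, -7, -24, -9, -4]
  [10, -9, 7, 10, -24, -2, 11]
  [12, -4, -7, 4, -15, -7, 3]
  [8, 1, -6, -6, -14, -12, -7]
T^⊗5:
  [-11, -15, -19, -13, -30, -15, -10]
  [10, -3, -6, 5, -14, -9, 2]
  [8, -8, -11, 0, -19, -11, -1]
  [2, -15, -11, -11, -30, -17, -12]
  [4, -15, 1, 4, -30, -8, 5]
  [4, -6, -4, 2, -21, -11, -1]
  [-1, -11, -14, -3, -20, -10, -11]
Answer: row 5 of T^⊗5 = [4, -6, -4, 2, -21, -11, -1]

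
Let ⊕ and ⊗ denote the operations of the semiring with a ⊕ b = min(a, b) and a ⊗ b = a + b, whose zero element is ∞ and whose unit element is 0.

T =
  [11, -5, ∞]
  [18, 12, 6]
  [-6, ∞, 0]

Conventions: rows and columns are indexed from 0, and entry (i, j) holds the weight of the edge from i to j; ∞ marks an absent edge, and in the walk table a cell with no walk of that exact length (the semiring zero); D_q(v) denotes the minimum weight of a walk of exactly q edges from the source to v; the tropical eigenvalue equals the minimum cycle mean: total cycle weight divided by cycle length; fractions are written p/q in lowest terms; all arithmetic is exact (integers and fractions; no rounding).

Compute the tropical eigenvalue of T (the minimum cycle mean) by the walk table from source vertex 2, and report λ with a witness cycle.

q=0: [∞, ∞, 0]
q=1: [-6, ∞, 0]
q=2: [-6, -11, 0]
q=3: [-6, -11, -5]
Optimal cycle mean attained by: cycle 0->1->2->0, total (-5) + 6 + (-6), length 3.
Answer: λ = -5/3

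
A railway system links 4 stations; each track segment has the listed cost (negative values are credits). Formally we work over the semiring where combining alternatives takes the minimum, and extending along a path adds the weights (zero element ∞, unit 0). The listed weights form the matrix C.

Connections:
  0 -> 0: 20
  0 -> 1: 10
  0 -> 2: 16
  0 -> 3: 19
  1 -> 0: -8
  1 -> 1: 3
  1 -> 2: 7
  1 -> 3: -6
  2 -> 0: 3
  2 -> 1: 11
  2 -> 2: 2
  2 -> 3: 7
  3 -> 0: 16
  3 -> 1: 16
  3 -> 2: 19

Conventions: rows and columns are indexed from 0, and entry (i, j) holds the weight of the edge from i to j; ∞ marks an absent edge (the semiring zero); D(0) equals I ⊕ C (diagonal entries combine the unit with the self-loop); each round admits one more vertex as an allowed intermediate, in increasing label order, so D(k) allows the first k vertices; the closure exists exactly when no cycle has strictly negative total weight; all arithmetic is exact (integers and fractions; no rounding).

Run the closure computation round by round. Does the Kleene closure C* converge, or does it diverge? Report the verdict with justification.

D(0):
  [0, 10, 16, 19]
  [-8, 0, 7, -6]
  [3, 11, 0, 7]
  [16, 16, 19, 0]
D(1):
  [0, 10, 16, 19]
  [-8, 0, 7, -6]
  [3, 11, 0, 7]
  [16, 16, 19, 0]
D(2):
  [0, 10, 16, 4]
  [-8, 0, 7, -6]
  [3, 11, 0, 5]
  [8, 16, 19, 0]
D(3):
  [0, 10, 16, 4]
  [-8, 0, 7, -6]
  [3, 11, 0, 5]
  [8, 16, 19, 0]
D(4):
  [0, 10, 16, 4]
  [-8, 0, 7, -6]
  [3, 11, 0, 5]
  [8, 16, 19, 0]
Key observation: every diagonal entry stays at the unit through all rounds, so no improving cycle exists.
Answer: CONVERGES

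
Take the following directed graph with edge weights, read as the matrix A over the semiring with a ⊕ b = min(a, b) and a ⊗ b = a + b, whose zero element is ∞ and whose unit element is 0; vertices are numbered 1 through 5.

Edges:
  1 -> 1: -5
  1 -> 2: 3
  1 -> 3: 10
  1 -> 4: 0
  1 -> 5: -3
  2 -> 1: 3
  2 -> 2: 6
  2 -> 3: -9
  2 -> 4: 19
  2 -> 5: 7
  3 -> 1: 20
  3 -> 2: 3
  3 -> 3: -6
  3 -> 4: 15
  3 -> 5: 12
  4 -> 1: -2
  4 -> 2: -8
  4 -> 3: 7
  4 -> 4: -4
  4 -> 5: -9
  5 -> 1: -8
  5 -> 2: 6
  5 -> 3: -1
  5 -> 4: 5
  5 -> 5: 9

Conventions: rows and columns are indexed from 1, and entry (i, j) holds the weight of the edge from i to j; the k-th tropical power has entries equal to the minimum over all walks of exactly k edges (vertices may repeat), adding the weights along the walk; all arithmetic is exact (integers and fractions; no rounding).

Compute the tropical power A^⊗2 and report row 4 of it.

A^⊗2:
  [-11, -8, -6, -5, -9]
  [-2, -6, -15, 3, 0]
  [4, -3, -12, 9, 6]
  [-17, -12, -17, -8, -13]
  [-13, -5, -7, -8, -11]
Answer: row 4 of A^⊗2 = [-17, -12, -17, -8, -13]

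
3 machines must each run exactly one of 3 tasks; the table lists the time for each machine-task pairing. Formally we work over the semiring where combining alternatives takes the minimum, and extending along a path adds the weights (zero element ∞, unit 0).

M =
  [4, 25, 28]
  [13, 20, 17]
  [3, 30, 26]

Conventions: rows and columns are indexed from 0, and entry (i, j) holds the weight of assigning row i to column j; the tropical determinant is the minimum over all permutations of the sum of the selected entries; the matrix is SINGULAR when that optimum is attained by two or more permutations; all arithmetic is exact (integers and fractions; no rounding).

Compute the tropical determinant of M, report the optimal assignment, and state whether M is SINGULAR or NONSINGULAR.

σ = (0, 1, 2): 4 + 20 + 26 = 50
σ = (0, 2, 1): 4 + 17 + 30 = 51
σ = (1, 0, 2): 25 + 13 + 26 = 64
σ = (1, 2, 0): 25 + 17 + 3 = 45
σ = (2, 0, 1): 28 + 13 + 30 = 71
σ = (2, 1, 0): 28 + 20 + 3 = 51
Optimal value attained by: σ = (1, 2, 0).
Answer: det⊕(M) = 45; verdict: NONSINGULAR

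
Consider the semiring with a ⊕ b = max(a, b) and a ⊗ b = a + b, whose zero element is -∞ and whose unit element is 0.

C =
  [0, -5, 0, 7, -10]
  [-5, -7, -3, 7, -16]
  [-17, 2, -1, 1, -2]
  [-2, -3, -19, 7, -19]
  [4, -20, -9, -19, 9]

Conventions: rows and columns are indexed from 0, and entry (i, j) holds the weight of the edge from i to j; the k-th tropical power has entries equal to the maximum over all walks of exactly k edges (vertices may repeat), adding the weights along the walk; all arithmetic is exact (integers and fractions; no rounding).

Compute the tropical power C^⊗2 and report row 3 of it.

C^⊗2:
  [5, 4, 0, 14, -1]
  [5, 4, -4, 14, -5]
  [2, 1, -1, 9, 7]
  [5, 4, -2, 14, -10]
  [13, -1, 4, 11, 18]
Answer: row 3 of C^⊗2 = [5, 4, -2, 14, -10]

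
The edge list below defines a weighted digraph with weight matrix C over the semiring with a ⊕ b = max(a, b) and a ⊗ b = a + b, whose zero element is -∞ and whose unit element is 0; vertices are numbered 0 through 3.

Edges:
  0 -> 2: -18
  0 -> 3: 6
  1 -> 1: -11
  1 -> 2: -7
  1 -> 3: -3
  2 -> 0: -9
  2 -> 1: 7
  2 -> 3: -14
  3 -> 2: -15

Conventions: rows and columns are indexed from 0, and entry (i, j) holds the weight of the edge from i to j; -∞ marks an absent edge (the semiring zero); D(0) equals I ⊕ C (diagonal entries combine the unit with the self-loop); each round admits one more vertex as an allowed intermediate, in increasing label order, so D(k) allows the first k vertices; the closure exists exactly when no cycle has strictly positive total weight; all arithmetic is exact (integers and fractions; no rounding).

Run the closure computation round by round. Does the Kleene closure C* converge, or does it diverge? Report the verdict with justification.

D(0):
  [0, -∞, -18, 6]
  [-∞, 0, -7, -3]
  [-9, 7, 0, -14]
  [-∞, -∞, -15, 0]
D(1):
  [0, -∞, -18, 6]
  [-∞, 0, -7, -3]
  [-9, 7, 0, -3]
  [-∞, -∞, -15, 0]
D(2):
  [0, -∞, -18, 6]
  [-∞, 0, -7, -3]
  [-9, 7, 0, 4]
  [-∞, -∞, -15, 0]
D(3):
  [0, -11, -18, 6]
  [-16, 0, -7, -3]
  [-9, 7, 0, 4]
  [-24, -8, -15, 0]
D(4):
  [0, -2, -9, 6]
  [-16, 0, -7, -3]
  [-9, 7, 0, 4]
  [-24, -8, -15, 0]
Key observation: every diagonal entry stays at the unit through all rounds, so no improving cycle exists.
Answer: CONVERGES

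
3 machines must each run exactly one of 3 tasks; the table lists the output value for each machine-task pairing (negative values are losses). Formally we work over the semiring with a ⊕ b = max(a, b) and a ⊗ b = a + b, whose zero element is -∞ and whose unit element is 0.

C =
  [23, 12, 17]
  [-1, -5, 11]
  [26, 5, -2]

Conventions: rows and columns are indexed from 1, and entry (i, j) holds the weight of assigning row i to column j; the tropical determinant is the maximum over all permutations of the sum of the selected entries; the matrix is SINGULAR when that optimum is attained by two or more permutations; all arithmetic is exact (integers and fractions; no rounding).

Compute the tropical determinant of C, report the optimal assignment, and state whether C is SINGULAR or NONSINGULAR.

σ = (1, 2, 3): 23 + (-5) + (-2) = 16
σ = (1, 3, 2): 23 + 11 + 5 = 39
σ = (2, 1, 3): 12 + (-1) + (-2) = 9
σ = (2, 3, 1): 12 + 11 + 26 = 49
σ = (3, 1, 2): 17 + (-1) + 5 = 21
σ = (3, 2, 1): 17 + (-5) + 26 = 38
Optimal value attained by: σ = (2, 3, 1).
Answer: det⊕(C) = 49; verdict: NONSINGULAR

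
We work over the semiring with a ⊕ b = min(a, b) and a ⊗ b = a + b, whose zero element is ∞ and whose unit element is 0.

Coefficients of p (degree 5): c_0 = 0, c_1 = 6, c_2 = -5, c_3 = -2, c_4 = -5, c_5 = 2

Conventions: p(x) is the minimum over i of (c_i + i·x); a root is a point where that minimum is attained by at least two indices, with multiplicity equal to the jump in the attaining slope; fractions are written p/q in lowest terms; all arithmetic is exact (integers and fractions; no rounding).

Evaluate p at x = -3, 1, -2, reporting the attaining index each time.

p(-3) = min(0+0·(-3)=0, 6+1·(-3)=3, -5+2·(-3)=-11, -2+3·(-3)=-11, -5+4·(-3)=-17, 2+5·(-3)=-13) = -17 (attained by i=4)
p(1) = min(0+0·1=0, 6+1·1=7, -5+2·1=-3, -2+3·1=1, -5+4·1=-1, 2+5·1=7) = -3 (attained by i=2)
p(-2) = min(0+0·(-2)=0, 6+1·(-2)=4, -5+2·(-2)=-9, -2+3·(-2)=-8, -5+4·(-2)=-13, 2+5·(-2)=-8) = -13 (attained by i=4)
Answer: p(-3) = -17; p(1) = -3; p(-2) = -13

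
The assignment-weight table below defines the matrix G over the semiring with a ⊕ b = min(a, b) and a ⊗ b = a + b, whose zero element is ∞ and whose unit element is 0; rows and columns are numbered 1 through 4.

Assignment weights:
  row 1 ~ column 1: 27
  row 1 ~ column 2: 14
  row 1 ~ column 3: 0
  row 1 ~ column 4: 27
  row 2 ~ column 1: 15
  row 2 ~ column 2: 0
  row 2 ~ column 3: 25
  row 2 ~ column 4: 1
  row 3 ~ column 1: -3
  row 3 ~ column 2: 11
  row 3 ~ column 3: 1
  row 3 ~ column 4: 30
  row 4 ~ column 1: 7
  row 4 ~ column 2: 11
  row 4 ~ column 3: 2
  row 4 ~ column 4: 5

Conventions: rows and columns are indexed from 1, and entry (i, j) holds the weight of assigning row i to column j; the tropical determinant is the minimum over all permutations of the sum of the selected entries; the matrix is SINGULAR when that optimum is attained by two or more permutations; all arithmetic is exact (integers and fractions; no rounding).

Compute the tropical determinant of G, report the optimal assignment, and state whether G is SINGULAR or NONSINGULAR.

σ = (1, 2, 3, 4): 27 + 0 + 1 + 5 = 33
σ = (1, 2, 4, 3): 27 + 0 + 30 + 2 = 59
σ = (1, 3, 2, 4): 27 + 25 + 11 + 5 = 68
σ = (1, 3, 4, 2): 27 + 25 + 30 + 11 = 93
σ = (1, 4, 2, 3): 27 + 1 + 11 + 2 = 41
σ = (1, 4, 3, 2): 27 + 1 + 1 + 11 = 40
σ = (2, 1, 3, 4): 14 + 15 + 1 + 5 = 35
σ = (2, 1, 4, 3): 14 + 15 + 30 + 2 = 61
σ = (2, 3, 1, 4): 14 + 25 + (-3) + 5 = 41
σ = (2, 3, 4, 1): 14 + 25 + 30 + 7 = 76
σ = (2, 4, 1, 3): 14 + 1 + (-3) + 2 = 14
σ = (2, 4, 3, 1): 14 + 1 + 1 + 7 = 23
σ = (3, 1, 2, 4): 0 + 15 + 11 + 5 = 31
σ = (3, 1, 4, 2): 0 + 15 + 30 + 11 = 56
σ = (3, 2, 1, 4): 0 + 0 + (-3) + 5 = 2
σ = (3, 2, 4, 1): 0 + 0 + 30 + 7 = 37
σ = (3, 4, 1, 2): 0 + 1 + (-3) + 11 = 9
σ = (3, 4, 2, 1): 0 + 1 + 11 + 7 = 19
σ = (4, 1, 2, 3): 27 + 15 + 11 + 2 = 55
σ = (4, 1, 3, 2): 27 + 15 + 1 + 11 = 54
σ = (4, 2, 1, 3): 27 + 0 + (-3) + 2 = 26
σ = (4, 2, 3, 1): 27 + 0 + 1 + 7 = 35
σ = (4, 3, 1, 2): 27 + 25 + (-3) + 11 = 60
σ = (4, 3, 2, 1): 27 + 25 + 11 + 7 = 70
Optimal value attained by: σ = (3, 2, 1, 4).
Answer: det⊕(G) = 2; verdict: NONSINGULAR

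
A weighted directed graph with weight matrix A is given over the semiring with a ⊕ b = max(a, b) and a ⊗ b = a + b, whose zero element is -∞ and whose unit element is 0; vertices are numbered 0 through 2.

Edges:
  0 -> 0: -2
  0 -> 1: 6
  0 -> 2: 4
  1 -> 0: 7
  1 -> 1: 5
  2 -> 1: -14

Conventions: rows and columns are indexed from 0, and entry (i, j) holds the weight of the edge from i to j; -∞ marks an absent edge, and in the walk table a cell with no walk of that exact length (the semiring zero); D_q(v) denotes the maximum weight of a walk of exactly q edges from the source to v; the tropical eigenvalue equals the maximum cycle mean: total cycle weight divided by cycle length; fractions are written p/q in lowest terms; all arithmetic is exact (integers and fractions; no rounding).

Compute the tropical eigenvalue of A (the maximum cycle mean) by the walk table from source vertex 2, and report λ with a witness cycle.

q=0: [-∞, -∞, 0]
q=1: [-∞, -14, -∞]
q=2: [-7, -9, -∞]
q=3: [-2, -1, -3]
Optimal cycle mean attained by: cycle 0->1->0, total 6 + 7, length 2.
Answer: λ = 13/2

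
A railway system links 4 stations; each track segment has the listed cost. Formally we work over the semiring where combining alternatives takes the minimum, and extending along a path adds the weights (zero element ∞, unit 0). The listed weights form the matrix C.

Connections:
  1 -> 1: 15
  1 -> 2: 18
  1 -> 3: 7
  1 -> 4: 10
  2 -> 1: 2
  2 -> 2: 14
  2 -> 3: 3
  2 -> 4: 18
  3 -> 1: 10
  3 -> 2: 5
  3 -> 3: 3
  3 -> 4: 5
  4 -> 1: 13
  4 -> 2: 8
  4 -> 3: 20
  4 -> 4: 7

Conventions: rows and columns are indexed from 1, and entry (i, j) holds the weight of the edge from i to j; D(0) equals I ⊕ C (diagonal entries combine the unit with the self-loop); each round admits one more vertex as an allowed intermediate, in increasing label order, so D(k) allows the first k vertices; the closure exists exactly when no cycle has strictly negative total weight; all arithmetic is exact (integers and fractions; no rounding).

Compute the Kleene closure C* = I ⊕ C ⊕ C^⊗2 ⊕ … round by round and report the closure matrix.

D(0):
  [0, 18, 7, 10]
  [2, 0, 3, 18]
  [10, 5, 0, 5]
  [13, 8, 20, 0]
D(1):
  [0, 18, 7, 10]
  [2, 0, 3, 12]
  [10, 5, 0, 5]
  [13, 8, 20, 0]
D(2):
  [0, 18, 7, 10]
  [2, 0, 3, 12]
  [7, 5, 0, 5]
  [10, 8, 11, 0]
D(3):
  [0, 12, 7, 10]
  [2, 0, 3, 8]
  [7, 5, 0, 5]
  [10, 8, 11, 0]
D(4):
  [0, 12, 7, 10]
  [2, 0, 3, 8]
  [7, 5, 0, 5]
  [10, 8, 11, 0]
Answer: C* = [[0, 12, 7, 10], [2, 0, 3, 8], [7, 5, 0, 5], [10, 8, 11, 0]]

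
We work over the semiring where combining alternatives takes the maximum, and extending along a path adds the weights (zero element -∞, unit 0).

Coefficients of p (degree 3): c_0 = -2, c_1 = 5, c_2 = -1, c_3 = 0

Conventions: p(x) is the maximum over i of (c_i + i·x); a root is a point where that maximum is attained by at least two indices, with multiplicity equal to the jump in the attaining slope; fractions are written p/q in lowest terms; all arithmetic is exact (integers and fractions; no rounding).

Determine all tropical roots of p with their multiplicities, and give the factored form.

hull edge (i=0, c=-2) to (i=1, c=5): slope 7, span 1
hull edge (i=1, c=5) to (i=3, c=0): slope -5/2, span 2
Factored form: p(x) = 0 ⊗ (x ⊕ (-7)) ⊗ (x ⊕ 5/2) ⊗ (x ⊕ 5/2)
Answer: roots = -7 (mult 1), 5/2 (mult 2)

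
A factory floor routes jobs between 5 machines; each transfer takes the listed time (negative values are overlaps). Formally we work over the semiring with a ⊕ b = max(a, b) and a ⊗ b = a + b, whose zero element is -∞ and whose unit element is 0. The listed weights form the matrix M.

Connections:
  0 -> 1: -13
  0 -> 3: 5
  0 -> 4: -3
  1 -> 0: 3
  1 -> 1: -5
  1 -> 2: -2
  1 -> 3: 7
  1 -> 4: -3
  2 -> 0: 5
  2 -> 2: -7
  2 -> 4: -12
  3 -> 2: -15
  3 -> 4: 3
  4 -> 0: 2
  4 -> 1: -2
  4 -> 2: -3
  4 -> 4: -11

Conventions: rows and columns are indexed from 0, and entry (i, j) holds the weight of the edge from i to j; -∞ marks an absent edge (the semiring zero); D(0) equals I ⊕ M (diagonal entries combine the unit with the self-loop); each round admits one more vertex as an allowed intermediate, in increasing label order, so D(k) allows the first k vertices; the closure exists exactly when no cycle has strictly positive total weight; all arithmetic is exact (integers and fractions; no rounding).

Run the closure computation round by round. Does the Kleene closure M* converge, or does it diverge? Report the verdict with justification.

D(0):
  [0, -13, -∞, 5, -3]
  [3, 0, -2, 7, -3]
  [5, -∞, 0, -∞, -12]
  [-∞, -∞, -15, 0, 3]
  [2, -2, -3, -∞, 0]
D(1):
  [0, -13, -∞, 5, -3]
  [3, 0, -2, 8, 0]
  [5, -8, 0, 10, 2]
  [-∞, -∞, -15, 0, 3]
  [2, -2, -3, 7, 0]
D(2):
  [0, -13, -15, 5, -3]
  [3, 0, -2, 8, 0]
  [5, -8, 0, 10, 2]
  [-∞, -∞, -15, 0, 3]
  [2, -2, -3, 7, 0]
D(3):
  [0, -13, -15, 5, -3]
  [3, 0, -2, 8, 0]
  [5, -8, 0, 10, 2]
  [-10, -23, -15, 0, 3]
  [2, -2, -3, 7, 0]
Detection: at round 4, diagonal entry (4, 4) turns strictly positive.
Key observation: the cycle 4->0->3->4 has total weight 2 + 5 + 3, which is strictly positive.
Answer: DIVERGES — positive cycle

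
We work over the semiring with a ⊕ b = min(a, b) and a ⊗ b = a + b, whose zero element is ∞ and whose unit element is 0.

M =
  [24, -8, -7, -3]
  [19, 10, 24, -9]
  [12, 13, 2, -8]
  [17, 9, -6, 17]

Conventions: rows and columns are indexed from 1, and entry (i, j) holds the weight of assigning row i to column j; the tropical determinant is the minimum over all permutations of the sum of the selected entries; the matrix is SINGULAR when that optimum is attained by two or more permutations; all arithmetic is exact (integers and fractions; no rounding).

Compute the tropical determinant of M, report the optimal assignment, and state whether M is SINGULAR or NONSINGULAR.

σ = (1, 2, 3, 4): 24 + 10 + 2 + 17 = 53
σ = (1, 2, 4, 3): 24 + 10 + (-8) + (-6) = 20
σ = (1, 3, 2, 4): 24 + 24 + 13 + 17 = 78
σ = (1, 3, 4, 2): 24 + 24 + (-8) + 9 = 49
σ = (1, 4, 2, 3): 24 + (-9) + 13 + (-6) = 22
σ = (1, 4, 3, 2): 24 + (-9) + 2 + 9 = 26
σ = (2, 1, 3, 4): (-8) + 19 + 2 + 17 = 30
σ = (2, 1, 4, 3): (-8) + 19 + (-8) + (-6) = -3
σ = (2, 3, 1, 4): (-8) + 24 + 12 + 17 = 45
σ = (2, 3, 4, 1): (-8) + 24 + (-8) + 17 = 25
σ = (2, 4, 1, 3): (-8) + (-9) + 12 + (-6) = -11
σ = (2, 4, 3, 1): (-8) + (-9) + 2 + 17 = 2
σ = (3, 1, 2, 4): (-7) + 19 + 13 + 17 = 42
σ = (3, 1, 4, 2): (-7) + 19 + (-8) + 9 = 13
σ = (3, 2, 1, 4): (-7) + 10 + 12 + 17 = 32
σ = (3, 2, 4, 1): (-7) + 10 + (-8) + 17 = 12
σ = (3, 4, 1, 2): (-7) + (-9) + 12 + 9 = 5
σ = (3, 4, 2, 1): (-7) + (-9) + 13 + 17 = 14
σ = (4, 1, 2, 3): (-3) + 19 + 13 + (-6) = 23
σ = (4, 1, 3, 2): (-3) + 19 + 2 + 9 = 27
σ = (4, 2, 1, 3): (-3) + 10 + 12 + (-6) = 13
σ = (4, 2, 3, 1): (-3) + 10 + 2 + 17 = 26
σ = (4, 3, 1, 2): (-3) + 24 + 12 + 9 = 42
σ = (4, 3, 2, 1): (-3) + 24 + 13 + 17 = 51
Optimal value attained by: σ = (2, 4, 1, 3).
Answer: det⊕(M) = -11; verdict: NONSINGULAR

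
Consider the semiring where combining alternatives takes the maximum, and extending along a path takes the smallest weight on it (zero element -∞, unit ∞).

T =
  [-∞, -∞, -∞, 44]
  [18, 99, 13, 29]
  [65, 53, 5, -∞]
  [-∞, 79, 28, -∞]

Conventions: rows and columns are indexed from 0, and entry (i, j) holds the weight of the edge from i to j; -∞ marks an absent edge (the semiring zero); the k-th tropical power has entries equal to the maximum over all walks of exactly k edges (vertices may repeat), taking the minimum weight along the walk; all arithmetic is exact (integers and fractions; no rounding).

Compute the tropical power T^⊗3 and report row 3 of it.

T^⊗2:
  [-∞, 44, 28, -∞]
  [18, 99, 28, 29]
  [18, 53, 13, 44]
  [28, 79, 13, 29]
T^⊗3:
  [28, 44, 13, 29]
  [28, 99, 28, 29]
  [18, 53, 28, 29]
  [18, 79, 28, 29]
Answer: row 3 of T^⊗3 = [18, 79, 28, 29]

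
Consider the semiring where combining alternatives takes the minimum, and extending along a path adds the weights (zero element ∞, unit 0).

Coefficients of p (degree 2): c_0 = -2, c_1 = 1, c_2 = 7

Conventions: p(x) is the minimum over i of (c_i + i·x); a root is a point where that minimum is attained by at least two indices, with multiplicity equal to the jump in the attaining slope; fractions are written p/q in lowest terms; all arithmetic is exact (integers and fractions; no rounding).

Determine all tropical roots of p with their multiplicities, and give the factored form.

hull edge (i=0, c=-2) to (i=1, c=1): slope 3, span 1
hull edge (i=1, c=1) to (i=2, c=7): slope 6, span 1
Factored form: p(x) = 7 ⊗ (x ⊕ (-6)) ⊗ (x ⊕ (-3))
Answer: roots = -6 (mult 1), -3 (mult 1)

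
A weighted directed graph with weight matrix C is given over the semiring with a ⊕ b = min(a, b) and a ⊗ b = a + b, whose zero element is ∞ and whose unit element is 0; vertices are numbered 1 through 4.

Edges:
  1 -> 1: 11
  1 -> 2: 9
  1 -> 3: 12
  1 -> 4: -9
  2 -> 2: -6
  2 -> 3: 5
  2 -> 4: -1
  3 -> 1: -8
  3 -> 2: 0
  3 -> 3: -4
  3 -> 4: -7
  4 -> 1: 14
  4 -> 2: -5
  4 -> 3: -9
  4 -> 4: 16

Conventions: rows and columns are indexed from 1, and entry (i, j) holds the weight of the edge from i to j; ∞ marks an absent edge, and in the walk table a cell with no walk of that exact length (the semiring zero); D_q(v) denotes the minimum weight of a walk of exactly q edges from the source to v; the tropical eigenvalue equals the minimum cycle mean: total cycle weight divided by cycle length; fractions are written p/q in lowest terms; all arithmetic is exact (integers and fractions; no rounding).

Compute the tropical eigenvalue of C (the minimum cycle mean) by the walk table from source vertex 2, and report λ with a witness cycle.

q=0: [∞, 0, ∞, ∞]
q=1: [∞, -6, 5, -1]
q=2: [-3, -12, -10, -7]
q=3: [-18, -18, -16, -17]
q=4: [-24, -24, -26, -27]
Optimal cycle mean attained by: cycle 1->4->3->1, total (-9) + (-9) + (-8), length 3.
Answer: λ = -26/3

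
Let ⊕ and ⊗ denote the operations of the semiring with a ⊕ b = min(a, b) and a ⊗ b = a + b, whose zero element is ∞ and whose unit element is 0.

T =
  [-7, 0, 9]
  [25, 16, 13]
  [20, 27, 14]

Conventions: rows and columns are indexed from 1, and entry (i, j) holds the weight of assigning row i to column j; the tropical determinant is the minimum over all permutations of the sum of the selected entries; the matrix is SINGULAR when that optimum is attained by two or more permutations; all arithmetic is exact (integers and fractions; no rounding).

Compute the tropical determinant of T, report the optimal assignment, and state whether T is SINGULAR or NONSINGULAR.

σ = (1, 2, 3): (-7) + 16 + 14 = 23
σ = (1, 3, 2): (-7) + 13 + 27 = 33
σ = (2, 1, 3): 0 + 25 + 14 = 39
σ = (2, 3, 1): 0 + 13 + 20 = 33
σ = (3, 1, 2): 9 + 25 + 27 = 61
σ = (3, 2, 1): 9 + 16 + 20 = 45
Optimal value attained by: σ = (1, 2, 3).
Answer: det⊕(T) = 23; verdict: NONSINGULAR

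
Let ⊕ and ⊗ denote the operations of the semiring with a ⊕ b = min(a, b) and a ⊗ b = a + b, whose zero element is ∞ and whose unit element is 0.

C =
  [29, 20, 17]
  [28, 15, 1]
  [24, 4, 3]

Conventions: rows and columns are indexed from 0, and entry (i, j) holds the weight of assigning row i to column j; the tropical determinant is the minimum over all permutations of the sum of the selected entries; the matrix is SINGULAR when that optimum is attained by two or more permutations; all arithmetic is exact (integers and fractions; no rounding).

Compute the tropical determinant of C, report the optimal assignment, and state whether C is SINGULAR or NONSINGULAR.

σ = (0, 1, 2): 29 + 15 + 3 = 47
σ = (0, 2, 1): 29 + 1 + 4 = 34
σ = (1, 0, 2): 20 + 28 + 3 = 51
σ = (1, 2, 0): 20 + 1 + 24 = 45
σ = (2, 0, 1): 17 + 28 + 4 = 49
σ = (2, 1, 0): 17 + 15 + 24 = 56
Optimal value attained by: σ = (0, 2, 1).
Answer: det⊕(C) = 34; verdict: NONSINGULAR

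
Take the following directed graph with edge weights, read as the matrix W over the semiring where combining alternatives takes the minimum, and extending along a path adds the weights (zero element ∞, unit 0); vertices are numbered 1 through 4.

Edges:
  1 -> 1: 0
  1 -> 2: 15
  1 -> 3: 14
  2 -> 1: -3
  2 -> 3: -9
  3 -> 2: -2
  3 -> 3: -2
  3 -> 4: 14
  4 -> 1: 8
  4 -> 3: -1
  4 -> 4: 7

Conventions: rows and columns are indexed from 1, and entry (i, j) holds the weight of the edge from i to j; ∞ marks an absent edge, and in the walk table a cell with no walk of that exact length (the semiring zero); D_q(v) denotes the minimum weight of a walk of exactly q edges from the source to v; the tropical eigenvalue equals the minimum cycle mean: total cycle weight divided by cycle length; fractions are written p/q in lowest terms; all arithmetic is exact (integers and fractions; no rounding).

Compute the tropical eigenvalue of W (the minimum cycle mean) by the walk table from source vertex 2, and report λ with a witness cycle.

q=0: [∞, 0, ∞, ∞]
q=1: [-3, ∞, -9, ∞]
q=2: [-3, -11, -11, 5]
q=3: [-14, -13, -20, 3]
q=4: [-16, -22, -22, -6]
Optimal cycle mean attained by: cycle 2->3->2, total (-9) + (-2), length 2.
Answer: λ = -11/2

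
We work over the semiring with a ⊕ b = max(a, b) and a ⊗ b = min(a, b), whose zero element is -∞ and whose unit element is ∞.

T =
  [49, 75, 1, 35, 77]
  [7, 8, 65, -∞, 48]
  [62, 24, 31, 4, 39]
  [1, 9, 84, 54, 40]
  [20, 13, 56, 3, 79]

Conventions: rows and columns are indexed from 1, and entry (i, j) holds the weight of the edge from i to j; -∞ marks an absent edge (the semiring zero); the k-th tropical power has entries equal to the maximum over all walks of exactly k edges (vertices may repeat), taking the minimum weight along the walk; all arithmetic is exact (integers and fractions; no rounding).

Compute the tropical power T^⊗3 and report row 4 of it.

T^⊗2:
  [49, 49, 65, 35, 77]
  [62, 24, 48, 7, 48]
  [49, 62, 39, 35, 62]
  [62, 24, 54, 54, 40]
  [56, 24, 56, 20, 79]
T^⊗3:
  [62, 49, 56, 35, 77]
  [49, 62, 48, 35, 62]
  [49, 49, 62, 35, 62]
  [54, 62, 54, 54, 62]
  [56, 56, 56, 35, 79]
Answer: row 4 of T^⊗3 = [54, 62, 54, 54, 62]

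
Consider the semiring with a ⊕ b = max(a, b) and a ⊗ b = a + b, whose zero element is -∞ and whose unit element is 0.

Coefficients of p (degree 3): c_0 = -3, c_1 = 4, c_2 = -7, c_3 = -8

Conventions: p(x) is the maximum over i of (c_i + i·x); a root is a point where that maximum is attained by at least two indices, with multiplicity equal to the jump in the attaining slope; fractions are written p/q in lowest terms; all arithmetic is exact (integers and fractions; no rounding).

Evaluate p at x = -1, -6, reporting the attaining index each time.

p(-1) = max(-3+0·(-1)=-3, 4+1·(-1)=3, -7+2·(-1)=-9, -8+3·(-1)=-11) = 3 (attained by i=1)
p(-6) = max(-3+0·(-6)=-3, 4+1·(-6)=-2, -7+2·(-6)=-19, -8+3·(-6)=-26) = -2 (attained by i=1)
Answer: p(-1) = 3; p(-6) = -2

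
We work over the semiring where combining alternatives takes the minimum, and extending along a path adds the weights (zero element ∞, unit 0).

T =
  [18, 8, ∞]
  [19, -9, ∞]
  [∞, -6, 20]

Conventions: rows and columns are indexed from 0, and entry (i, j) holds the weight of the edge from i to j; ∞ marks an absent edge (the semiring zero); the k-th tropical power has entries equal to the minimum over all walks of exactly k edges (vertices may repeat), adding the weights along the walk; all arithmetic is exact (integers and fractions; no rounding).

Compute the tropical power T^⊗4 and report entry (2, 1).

T^⊗2:
  [27, -1, ∞]
  [10, -18, ∞]
  [13, -15, 40]
T^⊗3:
  [18, -10, ∞]
  [1, -27, ∞]
  [4, -24, 60]
T^⊗4:
  [9, -19, ∞]
  [-8, -36, ∞]
  [-5, -33, 80]
Key observation: the optimum is the walk 2->1->1->1->1, with weight (-6) + (-9) + (-9) + (-9) = -33.
Optimal value attained by: walk 2->1->1->1->1.
Answer: (T^⊗4)[2][1] = -33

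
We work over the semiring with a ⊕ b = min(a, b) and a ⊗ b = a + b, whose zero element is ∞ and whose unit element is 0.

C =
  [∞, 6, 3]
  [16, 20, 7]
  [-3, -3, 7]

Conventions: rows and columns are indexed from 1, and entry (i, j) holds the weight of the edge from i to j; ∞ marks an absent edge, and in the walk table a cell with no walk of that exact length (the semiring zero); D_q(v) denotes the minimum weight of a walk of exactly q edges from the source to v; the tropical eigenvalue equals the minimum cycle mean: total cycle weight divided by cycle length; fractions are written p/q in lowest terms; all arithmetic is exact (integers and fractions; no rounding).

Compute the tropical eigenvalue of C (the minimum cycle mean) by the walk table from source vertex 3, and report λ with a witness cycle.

q=0: [∞, ∞, 0]
q=1: [-3, -3, 7]
q=2: [4, 3, 0]
q=3: [-3, -3, 7]
Optimal cycle mean attained by: cycle 1->3->1, total 3 + (-3), length 2.
Answer: λ = 0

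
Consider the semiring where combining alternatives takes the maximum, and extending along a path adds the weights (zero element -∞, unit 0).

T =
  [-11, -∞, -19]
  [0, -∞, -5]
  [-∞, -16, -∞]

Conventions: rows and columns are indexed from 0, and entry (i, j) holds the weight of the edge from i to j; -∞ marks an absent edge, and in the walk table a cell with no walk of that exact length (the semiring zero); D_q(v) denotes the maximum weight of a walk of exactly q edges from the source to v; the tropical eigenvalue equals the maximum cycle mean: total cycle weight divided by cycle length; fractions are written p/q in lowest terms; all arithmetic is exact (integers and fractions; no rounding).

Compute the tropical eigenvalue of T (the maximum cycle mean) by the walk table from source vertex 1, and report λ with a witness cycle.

q=0: [-∞, 0, -∞]
q=1: [0, -∞, -5]
q=2: [-11, -21, -19]
q=3: [-21, -35, -26]
Optimal cycle mean attained by: cycle 1->2->1, total (-5) + (-16), length 2.
Answer: λ = -21/2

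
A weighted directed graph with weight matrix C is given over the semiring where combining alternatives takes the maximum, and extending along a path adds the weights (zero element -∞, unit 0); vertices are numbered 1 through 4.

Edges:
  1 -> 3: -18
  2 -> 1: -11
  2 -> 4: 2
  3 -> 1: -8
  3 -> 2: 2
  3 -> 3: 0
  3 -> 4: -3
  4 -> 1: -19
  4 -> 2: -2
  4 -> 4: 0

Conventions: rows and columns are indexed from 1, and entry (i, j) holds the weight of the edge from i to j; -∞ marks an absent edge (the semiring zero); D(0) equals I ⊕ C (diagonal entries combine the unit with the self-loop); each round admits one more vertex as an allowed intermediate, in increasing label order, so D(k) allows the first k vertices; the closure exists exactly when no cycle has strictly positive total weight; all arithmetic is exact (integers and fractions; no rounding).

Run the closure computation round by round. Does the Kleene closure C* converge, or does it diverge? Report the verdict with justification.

D(0):
  [0, -∞, -18, -∞]
  [-11, 0, -∞, 2]
  [-8, 2, 0, -3]
  [-19, -2, -∞, 0]
D(1):
  [0, -∞, -18, -∞]
  [-11, 0, -29, 2]
  [-8, 2, 0, -3]
  [-19, -2, -37, 0]
D(2):
  [0, -∞, -18, -∞]
  [-11, 0, -29, 2]
  [-8, 2, 0, 4]
  [-13, -2, -31, 0]
D(3):
  [0, -16, -18, -14]
  [-11, 0, -29, 2]
  [-8, 2, 0, 4]
  [-13, -2, -31, 0]
D(4):
  [0, -16, -18, -14]
  [-11, 0, -29, 2]
  [-8, 2, 0, 4]
  [-13, -2, -31, 0]
Key observation: every diagonal entry stays at the unit through all rounds, so no improving cycle exists.
Answer: CONVERGES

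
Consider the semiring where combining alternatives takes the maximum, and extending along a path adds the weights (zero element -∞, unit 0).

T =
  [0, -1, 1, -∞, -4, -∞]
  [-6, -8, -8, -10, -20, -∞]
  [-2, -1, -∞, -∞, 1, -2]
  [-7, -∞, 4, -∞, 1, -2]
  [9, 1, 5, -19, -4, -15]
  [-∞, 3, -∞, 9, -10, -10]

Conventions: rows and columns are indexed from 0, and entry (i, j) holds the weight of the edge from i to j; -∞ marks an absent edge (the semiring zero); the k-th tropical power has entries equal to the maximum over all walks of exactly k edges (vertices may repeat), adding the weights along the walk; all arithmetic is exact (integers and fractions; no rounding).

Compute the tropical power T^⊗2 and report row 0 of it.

T^⊗2:
  [5, 0, 1, -11, 2, -1]
  [-6, -7, -5, -18, -7, -10]
  [10, 2, 6, 7, -3, -12]
  [10, 3, 6, 7, 5, 2]
  [9, 8, 10, -6, 6, 3]
  [2, -5, 13, -1, 10, 7]
Answer: row 0 of T^⊗2 = [5, 0, 1, -11, 2, -1]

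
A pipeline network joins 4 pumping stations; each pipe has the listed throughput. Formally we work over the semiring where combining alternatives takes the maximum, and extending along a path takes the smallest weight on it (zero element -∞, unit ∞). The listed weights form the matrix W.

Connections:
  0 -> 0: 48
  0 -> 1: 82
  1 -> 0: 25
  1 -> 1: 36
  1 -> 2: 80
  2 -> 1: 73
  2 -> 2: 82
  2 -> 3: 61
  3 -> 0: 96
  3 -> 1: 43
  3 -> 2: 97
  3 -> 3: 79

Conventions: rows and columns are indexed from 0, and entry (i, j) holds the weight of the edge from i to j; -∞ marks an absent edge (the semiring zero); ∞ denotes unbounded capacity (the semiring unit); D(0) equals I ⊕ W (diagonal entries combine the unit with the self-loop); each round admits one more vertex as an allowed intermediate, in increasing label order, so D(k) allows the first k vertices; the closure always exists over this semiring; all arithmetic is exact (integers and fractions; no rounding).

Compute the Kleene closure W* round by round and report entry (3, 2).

D(0):
  [∞, 82, -∞, -∞]
  [25, ∞, 80, -∞]
  [-∞, 73, ∞, 61]
  [96, 43, 97, ∞]
D(1):
  [∞, 82, -∞, -∞]
  [25, ∞, 80, -∞]
  [-∞, 73, ∞, 61]
  [96, 82, 97, ∞]
D(2):
  [∞, 82, 80, -∞]
  [25, ∞, 80, -∞]
  [25, 73, ∞, 61]
  [96, 82, 97, ∞]
D(3):
  [∞, 82, 80, 61]
  [25, ∞, 80, 61]
  [25, 73, ∞, 61]
  [96, 82, 97, ∞]
D(4):
  [∞, 82, 80, 61]
  [61, ∞, 80, 61]
  [61, 73, ∞, 61]
  [96, 82, 97, ∞]
Answer: W*[3][2] = 97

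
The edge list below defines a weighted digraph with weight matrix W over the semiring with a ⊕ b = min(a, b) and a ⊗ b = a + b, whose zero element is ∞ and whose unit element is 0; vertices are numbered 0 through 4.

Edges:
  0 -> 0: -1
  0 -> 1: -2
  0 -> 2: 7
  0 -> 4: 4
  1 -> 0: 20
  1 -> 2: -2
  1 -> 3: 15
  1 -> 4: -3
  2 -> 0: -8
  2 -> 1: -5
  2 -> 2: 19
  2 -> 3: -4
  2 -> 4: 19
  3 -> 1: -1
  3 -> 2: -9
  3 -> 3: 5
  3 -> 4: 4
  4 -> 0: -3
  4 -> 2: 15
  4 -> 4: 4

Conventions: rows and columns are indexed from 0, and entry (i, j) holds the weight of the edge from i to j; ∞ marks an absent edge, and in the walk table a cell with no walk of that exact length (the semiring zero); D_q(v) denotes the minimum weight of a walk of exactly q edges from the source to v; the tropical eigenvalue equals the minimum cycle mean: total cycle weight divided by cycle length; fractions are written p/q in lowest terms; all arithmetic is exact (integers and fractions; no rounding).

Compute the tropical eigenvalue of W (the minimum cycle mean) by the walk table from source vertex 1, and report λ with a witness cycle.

q=0: [∞, 0, ∞, ∞, ∞]
q=1: [20, ∞, -2, 15, -3]
q=2: [-10, -7, 6, -6, 1]
q=3: [-11, -12, -15, -1, -10]
q=4: [-23, -20, -14, -19, -15]
q=5: [-24, -25, -28, -18, -23]
Optimal cycle mean attained by: cycle 2->3->2, total (-4) + (-9), length 2.
Answer: λ = -13/2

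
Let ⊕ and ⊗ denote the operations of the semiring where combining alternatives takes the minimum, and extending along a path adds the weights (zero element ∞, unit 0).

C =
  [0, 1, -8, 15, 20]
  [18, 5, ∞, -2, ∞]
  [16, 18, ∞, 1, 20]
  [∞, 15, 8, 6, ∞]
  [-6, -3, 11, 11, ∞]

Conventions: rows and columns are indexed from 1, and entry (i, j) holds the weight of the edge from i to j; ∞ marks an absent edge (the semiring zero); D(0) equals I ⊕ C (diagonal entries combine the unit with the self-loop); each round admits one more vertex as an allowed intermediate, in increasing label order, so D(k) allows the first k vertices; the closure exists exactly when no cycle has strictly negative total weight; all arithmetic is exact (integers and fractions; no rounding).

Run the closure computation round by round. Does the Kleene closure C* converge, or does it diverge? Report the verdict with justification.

D(0):
  [0, 1, -8, 15, 20]
  [18, 0, ∞, -2, ∞]
  [16, 18, 0, 1, 20]
  [∞, 15, 8, 0, ∞]
  [-6, -3, 11, 11, 0]
D(1):
  [0, 1, -8, 15, 20]
  [18, 0, 10, -2, 38]
  [16, 17, 0, 1, 20]
  [∞, 15, 8, 0, ∞]
  [-6, -5, -14, 9, 0]
D(2):
  [0, 1, -8, -1, 20]
  [18, 0, 10, -2, 38]
  [16, 17, 0, 1, 20]
  [33, 15, 8, 0, 53]
  [-6, -5, -14, -7, 0]
D(3):
  [0, 1, -8, -7, 12]
  [18, 0, 10, -2, 30]
  [16, 17, 0, 1, 20]
  [24, 15, 8, 0, 28]
  [-6, -5, -14, -13, 0]
D(4):
  [0, 1, -8, -7, 12]
  [18, 0, 6, -2, 26]
  [16, 16, 0, 1, 20]
  [24, 15, 8, 0, 28]
  [-6, -5, -14, -13, 0]
D(5):
  [0, 1, -8, -7, 12]
  [18, 0, 6, -2, 26]
  [14, 15, 0, 1, 20]
  [22, 15, 8, 0, 28]
  [-6, -5, -14, -13, 0]
Key observation: every diagonal entry stays at the unit through all rounds, so no improving cycle exists.
Answer: CONVERGES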